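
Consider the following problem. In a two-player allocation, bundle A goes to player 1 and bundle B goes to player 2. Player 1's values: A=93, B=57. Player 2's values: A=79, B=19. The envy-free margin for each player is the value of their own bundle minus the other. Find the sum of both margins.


Step 1: Player 1's margin = v1(A) - v1(B) = 93 - 57 = 36
Step 2: Player 2's margin = v2(B) - v2(A) = 19 - 79 = -60
Step 3: Total margin = 36 + -60 = -24

-24


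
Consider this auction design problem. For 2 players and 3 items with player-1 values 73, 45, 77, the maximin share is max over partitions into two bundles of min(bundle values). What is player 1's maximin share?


Step 1: Item values = 73, 45, 77
Step 2: Enumerate all 2-bundle partitions and take the smaller bundle:
  Partition 1: {73} vs {45,77} -> bundles 73, 122; min = 73
  Partition 2: {45} vs {73,77} -> bundles 45, 150; min = 45
  Partition 3: {77} vs {73,45} -> bundles 77, 118; min = 77
Step 3: MMS = max(73, 45, 77) = 77

77


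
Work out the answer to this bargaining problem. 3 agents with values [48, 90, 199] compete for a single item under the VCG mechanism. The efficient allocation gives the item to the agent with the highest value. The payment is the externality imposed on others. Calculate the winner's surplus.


Step 1: The winner is the agent with the highest value: agent 2 with value 199
Step 2: Values of other agents: [48, 90]
Step 3: VCG payment = max of others' values = 90
Step 4: Surplus = 199 - 90 = 109

109


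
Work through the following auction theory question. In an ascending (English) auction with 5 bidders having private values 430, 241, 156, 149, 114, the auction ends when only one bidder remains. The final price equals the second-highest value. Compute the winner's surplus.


Step 1: Identify the highest value: 430
Step 2: Identify the second-highest value: 241
Step 3: The final price = second-highest value = 241
Step 4: Surplus = 430 - 241 = 189

189


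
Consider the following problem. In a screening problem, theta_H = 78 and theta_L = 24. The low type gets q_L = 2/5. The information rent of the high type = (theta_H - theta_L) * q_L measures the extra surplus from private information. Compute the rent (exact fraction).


Step 1: theta_H - theta_L = 78 - 24 = 54
Step 2: Information rent = (theta_H - theta_L) * q_L
Step 3: = 54 * 2/5
Step 4: = 108/5

108/5


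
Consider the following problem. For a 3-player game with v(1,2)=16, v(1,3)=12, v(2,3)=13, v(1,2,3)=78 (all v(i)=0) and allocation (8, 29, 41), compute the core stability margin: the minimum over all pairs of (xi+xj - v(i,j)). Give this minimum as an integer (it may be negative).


Step 1: Slack for coalition (1,2): x1+x2 - v12 = 37 - 16 = 21
Step 2: Slack for coalition (1,3): x1+x3 - v13 = 49 - 12 = 37
Step 3: Slack for coalition (2,3): x2+x3 - v23 = 70 - 13 = 57
Step 4: Minimum slack = min(21, 37, 57) = 21, attained by (1,2); no pair can gain by deviating, so the allocation is in the core

21


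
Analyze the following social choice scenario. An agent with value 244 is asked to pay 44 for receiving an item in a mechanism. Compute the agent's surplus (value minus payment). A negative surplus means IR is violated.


Step 1: Surplus = value - payment = 244 - 44 = 200
Step 2: IR is satisfied (surplus >= 0)

200


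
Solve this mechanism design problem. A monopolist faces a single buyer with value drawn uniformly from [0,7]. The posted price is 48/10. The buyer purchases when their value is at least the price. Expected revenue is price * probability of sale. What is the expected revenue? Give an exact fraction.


Step 1: Posted price r = 24/5, value support [0,7]
Step 2: P(v >= r) = (7 - 24/5)/7 = 11/35
Step 3: Expected revenue = r * P(v >= r) = 24/5 * 11/35
Step 4: Revenue = 264/175

264/175


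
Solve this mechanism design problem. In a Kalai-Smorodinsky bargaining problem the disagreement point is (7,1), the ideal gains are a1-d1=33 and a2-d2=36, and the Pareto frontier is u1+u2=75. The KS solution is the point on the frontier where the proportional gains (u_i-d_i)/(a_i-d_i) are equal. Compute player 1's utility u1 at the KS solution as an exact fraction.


Step 1: At the KS point, (u1-d1)/r1 = (u2-d2)/r2 = t and u1+u2 = 75
Step 2: u1 = d1 + r1*t and u2 = d2 + r2*t, so (d1 + r1*t) + (d2 + r2*t) = 75
Step 3: t = (75 - 7 - 1)/(33 + 36) = 67/69
Step 4: u1 = d1 + r1*t = 7 + 33 * 67/69 = 898/23
Step 5: (Check: u2 = d2 + r2*t = 827/23; u1+u2 = 898/23 + 827/23 = 75, on the frontier.)

898/23


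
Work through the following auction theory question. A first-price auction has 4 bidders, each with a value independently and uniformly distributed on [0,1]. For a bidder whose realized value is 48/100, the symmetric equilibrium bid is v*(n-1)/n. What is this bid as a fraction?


Step 1: The symmetric BNE bidding function is b(v) = v * (n-1) / n
Step 2: Substitute v = 12/25 and n = 4
Step 3: b = 12/25 * 3/4
Step 4: b = 9/25

9/25


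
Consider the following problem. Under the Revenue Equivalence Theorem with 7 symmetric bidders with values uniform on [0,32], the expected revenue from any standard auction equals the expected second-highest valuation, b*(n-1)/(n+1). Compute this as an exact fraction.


Step 1: By Revenue Equivalence, expected revenue = b*(n-1)/(n+1)
Step 2: Substituting n = 7, b = 32
Step 3: Revenue = 32*(7-1)/(7+1) = 32*6/8
Step 4: Revenue = 192/8 = 24

24


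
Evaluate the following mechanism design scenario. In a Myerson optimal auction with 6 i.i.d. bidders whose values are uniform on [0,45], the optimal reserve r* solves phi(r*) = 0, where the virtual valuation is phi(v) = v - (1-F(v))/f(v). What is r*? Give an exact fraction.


Step 1: For U[0,45], F(v) = v/45 and f(v) = 1/45
Step 2: phi(v) = v - (1 - v/45)/(1/45) = v - (45 - v) = 2v - 45
Step 3: Set phi(r*) = 0: 2r* - 45 = 0
Step 4: r* = 45/2 (the number of bidders n = 6 does not enter)

45/2


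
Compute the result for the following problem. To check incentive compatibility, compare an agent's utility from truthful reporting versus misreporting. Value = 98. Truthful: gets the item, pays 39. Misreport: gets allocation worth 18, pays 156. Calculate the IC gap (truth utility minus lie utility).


Step 1: U(truth) = value - payment = 98 - 39 = 59
Step 2: U(lie) = allocation - payment = 18 - 156 = -138
Step 3: IC gap = 59 - (-138) = 197

197


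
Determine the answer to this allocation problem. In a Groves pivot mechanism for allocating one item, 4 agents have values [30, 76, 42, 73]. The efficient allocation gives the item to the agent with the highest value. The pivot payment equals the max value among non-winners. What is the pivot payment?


Step 1: The efficient winner is agent 1 with value 76
Step 2: Other agents' values: [30, 42, 73]
Step 3: Pivot payment = max(others) = 73
Step 4: The winner pays 73

73


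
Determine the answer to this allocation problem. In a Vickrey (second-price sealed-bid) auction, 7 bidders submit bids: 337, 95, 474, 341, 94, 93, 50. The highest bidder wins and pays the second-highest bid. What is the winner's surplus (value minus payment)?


Step 1: Sort bids in descending order: 474, 341, 337, 95, 94, 93, 50
Step 2: The winning bid is the highest: 474
Step 3: The payment equals the second-highest bid: 341
Step 4: Surplus = winner's bid - payment = 474 - 341 = 133

133


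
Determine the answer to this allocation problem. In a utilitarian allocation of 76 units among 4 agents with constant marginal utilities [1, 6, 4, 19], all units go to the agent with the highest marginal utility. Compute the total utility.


Step 1: The marginal utilities are [1, 6, 4, 19]
Step 2: The highest marginal utility is 19
Step 3: All 76 units go to that agent
Step 4: Total utility = 19 * 76 = 1444

1444


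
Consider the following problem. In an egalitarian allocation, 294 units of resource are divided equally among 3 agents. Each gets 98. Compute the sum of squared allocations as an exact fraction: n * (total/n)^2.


Step 1: Each agent's share = 294/3 = 98
Step 2: Square of each share = (98)^2 = 9604
Step 3: Sum of squares = 3 * 9604 = 28812

28812


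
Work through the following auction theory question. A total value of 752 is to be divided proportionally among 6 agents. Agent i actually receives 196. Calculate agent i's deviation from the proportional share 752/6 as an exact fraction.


Step 1: Proportional share = 752/6 = 376/3
Step 2: Agent's actual allocation = 196
Step 3: Excess = 196 - 376/3 = 212/3

212/3


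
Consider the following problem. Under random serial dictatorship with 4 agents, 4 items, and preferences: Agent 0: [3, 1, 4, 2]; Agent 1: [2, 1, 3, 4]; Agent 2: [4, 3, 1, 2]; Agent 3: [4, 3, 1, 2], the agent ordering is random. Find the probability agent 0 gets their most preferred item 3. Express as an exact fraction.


Step 1: Agent 0 wants item 3
Step 2: There are 24 possible orderings of agents
Step 3: In 16 orderings, agent 0 gets item 3
Step 4: Probability = 16/24 = 2/3

2/3


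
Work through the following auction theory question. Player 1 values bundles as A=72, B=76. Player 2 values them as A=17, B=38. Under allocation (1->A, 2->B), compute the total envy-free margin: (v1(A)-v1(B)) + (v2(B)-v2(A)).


Step 1: Player 1's margin = v1(A) - v1(B) = 72 - 76 = -4
Step 2: Player 2's margin = v2(B) - v2(A) = 38 - 17 = 21
Step 3: Total margin = -4 + 21 = 17

17


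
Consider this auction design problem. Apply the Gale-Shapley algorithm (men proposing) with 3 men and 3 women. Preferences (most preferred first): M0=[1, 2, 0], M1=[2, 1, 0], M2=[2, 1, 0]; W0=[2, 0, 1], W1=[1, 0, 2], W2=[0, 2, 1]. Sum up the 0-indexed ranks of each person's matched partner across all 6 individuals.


Step 1: Run Gale-Shapley (men propose, women hold best offer):
  M0 proposes to W1; she accepts
  M1 proposes to W2; she accepts
  M2 proposes to W2; she switches from M1
  M1 proposes to W1; she switches from M0
  M0 proposes to W2; she switches from M2
  M2 proposes to W1; rejected
  M2 proposes to W0; she accepts
Step 2: Final matching: W0-M2, W1-M1, W2-M0
Step 3: 0-indexed ranks (man's rank of his match, then woman's): 2 + 0 + 1 + 0 + 1 + 0
Step 4: Total rank sum = 4

4


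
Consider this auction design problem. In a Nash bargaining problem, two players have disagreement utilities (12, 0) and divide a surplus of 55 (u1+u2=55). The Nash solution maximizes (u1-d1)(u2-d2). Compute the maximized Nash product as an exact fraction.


Step 1: The Nash solution splits surplus symmetrically above the disagreement point
Step 2: u1 = (total + d1 - d2)/2 = (55 + 12 - 0)/2 = 67/2
Step 3: u2 = (total - d1 + d2)/2 = (55 - 12 + 0)/2 = 43/2
Step 4: Nash product = (67/2 - 12) * (43/2 - 0)
Step 5: = 43/2 * 43/2 = 1849/4

1849/4


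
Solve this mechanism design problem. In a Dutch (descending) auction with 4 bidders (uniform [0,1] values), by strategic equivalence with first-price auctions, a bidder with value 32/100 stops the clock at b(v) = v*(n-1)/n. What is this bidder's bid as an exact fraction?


Step 1: Dutch auctions are strategically equivalent to first-price auctions
Step 2: The equilibrium bid is b(v) = v*(n-1)/n
Step 3: b = 8/25 * 3/4
Step 4: b = 6/25

6/25


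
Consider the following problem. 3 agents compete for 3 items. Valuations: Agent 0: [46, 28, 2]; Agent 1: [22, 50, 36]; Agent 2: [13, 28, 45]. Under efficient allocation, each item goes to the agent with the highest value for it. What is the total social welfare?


Step 1: For each item, find the maximum value among all agents.
Step 2: Item 0 -> Agent 0 (value 46)
Step 3: Item 1 -> Agent 1 (value 50)
Step 4: Item 2 -> Agent 2 (value 45)
Step 5: Total welfare = 46 + 50 + 45 = 141

141


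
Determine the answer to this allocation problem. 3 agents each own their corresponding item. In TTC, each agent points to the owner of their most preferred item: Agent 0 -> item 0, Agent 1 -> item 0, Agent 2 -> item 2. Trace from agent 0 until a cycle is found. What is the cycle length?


Step 1: Trace the pointer graph from agent 0: 0 -> 0
Step 2: A cycle is detected when we revisit agent 0
Step 3: The cycle is: 0 -> 0
Step 4: Cycle length = 1

1


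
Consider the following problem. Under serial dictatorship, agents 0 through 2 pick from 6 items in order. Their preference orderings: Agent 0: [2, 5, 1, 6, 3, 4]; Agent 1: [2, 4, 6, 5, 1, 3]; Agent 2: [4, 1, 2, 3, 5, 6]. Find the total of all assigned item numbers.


Step 1: Agent 0 picks item 2
Step 2: Agent 1 picks item 4
Step 3: Agent 2 picks item 1
Step 4: Sum = 2 + 4 + 1 = 7

7


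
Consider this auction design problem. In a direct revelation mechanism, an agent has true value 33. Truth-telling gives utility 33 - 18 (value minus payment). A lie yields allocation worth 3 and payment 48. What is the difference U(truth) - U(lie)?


Step 1: U(truth) = value - payment = 33 - 18 = 15
Step 2: U(lie) = allocation - payment = 3 - 48 = -45
Step 3: IC gap = 15 - (-45) = 60

60


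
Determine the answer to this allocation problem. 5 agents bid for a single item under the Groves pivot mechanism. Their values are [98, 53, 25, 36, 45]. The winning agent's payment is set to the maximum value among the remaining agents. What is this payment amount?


Step 1: The efficient winner is agent 0 with value 98
Step 2: Other agents' values: [53, 25, 36, 45]
Step 3: Pivot payment = max(others) = 53
Step 4: The winner pays 53

53


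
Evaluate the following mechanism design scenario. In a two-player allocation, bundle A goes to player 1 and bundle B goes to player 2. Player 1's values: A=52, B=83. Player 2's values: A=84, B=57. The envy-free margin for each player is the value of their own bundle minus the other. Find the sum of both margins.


Step 1: Player 1's margin = v1(A) - v1(B) = 52 - 83 = -31
Step 2: Player 2's margin = v2(B) - v2(A) = 57 - 84 = -27
Step 3: Total margin = -31 + -27 = -58

-58


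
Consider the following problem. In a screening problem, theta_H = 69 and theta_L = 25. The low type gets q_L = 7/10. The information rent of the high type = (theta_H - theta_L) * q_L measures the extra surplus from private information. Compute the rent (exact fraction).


Step 1: theta_H - theta_L = 69 - 25 = 44
Step 2: Information rent = (theta_H - theta_L) * q_L
Step 3: = 44 * 7/10
Step 4: = 154/5

154/5


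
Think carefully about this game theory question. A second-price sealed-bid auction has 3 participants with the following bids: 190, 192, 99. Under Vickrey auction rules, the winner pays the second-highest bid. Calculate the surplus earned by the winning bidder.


Step 1: Sort bids in descending order: 192, 190, 99
Step 2: The winning bid is the highest: 192
Step 3: The payment equals the second-highest bid: 190
Step 4: Surplus = winner's bid - payment = 192 - 190 = 2

2


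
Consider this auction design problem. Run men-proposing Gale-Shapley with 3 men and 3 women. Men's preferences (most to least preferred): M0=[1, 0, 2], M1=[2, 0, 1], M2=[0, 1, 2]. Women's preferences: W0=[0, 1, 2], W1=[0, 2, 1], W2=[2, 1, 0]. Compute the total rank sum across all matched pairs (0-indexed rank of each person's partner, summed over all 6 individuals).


Step 1: Run Gale-Shapley (men propose, women hold best offer):
  M0 proposes to W1; she accepts
  M1 proposes to W2; she accepts
  M2 proposes to W0; she accepts
Step 2: Final matching: W0-M2, W1-M0, W2-M1
Step 3: 0-indexed ranks (man's rank of his match, then woman's): 0 + 2 + 0 + 0 + 0 + 1
Step 4: Total rank sum = 3

3


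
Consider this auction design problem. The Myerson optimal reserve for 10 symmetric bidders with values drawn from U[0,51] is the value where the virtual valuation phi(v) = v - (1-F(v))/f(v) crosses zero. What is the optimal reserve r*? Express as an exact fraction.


Step 1: For U[0,51], F(v) = v/51 and f(v) = 1/51
Step 2: phi(v) = v - (1 - v/51)/(1/51) = v - (51 - v) = 2v - 51
Step 3: Set phi(r*) = 0: 2r* - 51 = 0
Step 4: r* = 51/2 (the number of bidders n = 10 does not enter)

51/2


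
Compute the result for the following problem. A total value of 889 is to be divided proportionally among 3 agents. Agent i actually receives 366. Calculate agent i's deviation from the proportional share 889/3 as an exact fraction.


Step 1: Proportional share = 889/3
Step 2: Agent's actual allocation = 366
Step 3: Excess = 366 - 889/3 = 209/3

209/3


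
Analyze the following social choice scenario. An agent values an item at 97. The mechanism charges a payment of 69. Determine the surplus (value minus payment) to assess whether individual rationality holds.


Step 1: Surplus = value - payment = 97 - 69 = 28
Step 2: IR is satisfied (surplus >= 0)

28


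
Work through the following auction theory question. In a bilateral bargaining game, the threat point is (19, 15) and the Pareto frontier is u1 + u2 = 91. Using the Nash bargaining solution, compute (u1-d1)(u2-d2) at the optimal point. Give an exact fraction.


Step 1: The Nash solution splits surplus symmetrically above the disagreement point
Step 2: u1 = (total + d1 - d2)/2 = (91 + 19 - 15)/2 = 95/2
Step 3: u2 = (total - d1 + d2)/2 = (91 - 19 + 15)/2 = 87/2
Step 4: Nash product = (95/2 - 19) * (87/2 - 15)
Step 5: = 57/2 * 57/2 = 3249/4

3249/4


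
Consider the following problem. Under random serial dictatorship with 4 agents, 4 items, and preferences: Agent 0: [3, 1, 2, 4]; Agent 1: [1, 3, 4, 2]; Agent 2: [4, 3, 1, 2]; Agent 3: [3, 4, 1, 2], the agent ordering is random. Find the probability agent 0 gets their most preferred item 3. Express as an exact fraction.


Step 1: Agent 0 wants item 3
Step 2: There are 24 possible orderings of agents
Step 3: In 12 orderings, agent 0 gets item 3
Step 4: Probability = 12/24 = 1/2

1/2


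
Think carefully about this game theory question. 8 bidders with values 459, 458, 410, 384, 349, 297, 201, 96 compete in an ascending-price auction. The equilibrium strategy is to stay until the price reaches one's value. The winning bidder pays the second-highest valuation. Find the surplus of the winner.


Step 1: Identify the highest value: 459
Step 2: Identify the second-highest value: 458
Step 3: The final price = second-highest value = 458
Step 4: Surplus = 459 - 458 = 1

1


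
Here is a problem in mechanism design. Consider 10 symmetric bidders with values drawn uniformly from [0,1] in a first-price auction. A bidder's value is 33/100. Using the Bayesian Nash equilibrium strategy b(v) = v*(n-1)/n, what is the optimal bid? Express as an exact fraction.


Step 1: The symmetric BNE bidding function is b(v) = v * (n-1) / n
Step 2: Substitute v = 33/100 and n = 10
Step 3: b = 33/100 * 9/10
Step 4: b = 297/1000

297/1000


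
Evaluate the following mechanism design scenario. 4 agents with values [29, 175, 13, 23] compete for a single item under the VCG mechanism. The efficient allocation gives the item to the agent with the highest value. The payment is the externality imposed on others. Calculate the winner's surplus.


Step 1: The winner is the agent with the highest value: agent 1 with value 175
Step 2: Values of other agents: [29, 13, 23]
Step 3: VCG payment = max of others' values = 29
Step 4: Surplus = 175 - 29 = 146

146


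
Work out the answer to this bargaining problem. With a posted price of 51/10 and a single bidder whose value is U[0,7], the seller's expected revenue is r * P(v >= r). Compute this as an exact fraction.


Step 1: Posted price r = 51/10, value support [0,7]
Step 2: P(v >= r) = (7 - 51/10)/7 = 19/70
Step 3: Expected revenue = r * P(v >= r) = 51/10 * 19/70
Step 4: Revenue = 969/700

969/700


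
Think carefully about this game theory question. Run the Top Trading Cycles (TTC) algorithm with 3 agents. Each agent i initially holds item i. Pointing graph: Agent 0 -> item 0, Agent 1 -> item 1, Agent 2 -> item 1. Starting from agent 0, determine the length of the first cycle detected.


Step 1: Trace the pointer graph from agent 0: 0 -> 0
Step 2: A cycle is detected when we revisit agent 0
Step 3: The cycle is: 0 -> 0
Step 4: Cycle length = 1

1


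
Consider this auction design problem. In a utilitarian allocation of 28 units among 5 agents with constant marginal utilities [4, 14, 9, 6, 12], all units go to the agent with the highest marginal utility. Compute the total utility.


Step 1: The marginal utilities are [4, 14, 9, 6, 12]
Step 2: The highest marginal utility is 14
Step 3: All 28 units go to that agent
Step 4: Total utility = 14 * 28 = 392

392


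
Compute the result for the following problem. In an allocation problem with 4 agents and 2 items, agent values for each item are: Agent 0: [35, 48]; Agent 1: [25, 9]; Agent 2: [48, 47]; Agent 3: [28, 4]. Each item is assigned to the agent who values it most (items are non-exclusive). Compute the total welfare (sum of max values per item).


Step 1: For each item, find the maximum value among all agents.
Step 2: Item 0 -> Agent 2 (value 48)
Step 3: Item 1 -> Agent 0 (value 48)
Step 4: Total welfare = 48 + 48 = 96

96


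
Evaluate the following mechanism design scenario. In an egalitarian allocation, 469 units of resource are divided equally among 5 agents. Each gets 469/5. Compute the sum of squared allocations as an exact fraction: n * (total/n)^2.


Step 1: Each agent's share = 469/5
Step 2: Square of each share = (469/5)^2 = 219961/25
Step 3: Sum of squares = 5 * 219961/25 = 219961/5

219961/5


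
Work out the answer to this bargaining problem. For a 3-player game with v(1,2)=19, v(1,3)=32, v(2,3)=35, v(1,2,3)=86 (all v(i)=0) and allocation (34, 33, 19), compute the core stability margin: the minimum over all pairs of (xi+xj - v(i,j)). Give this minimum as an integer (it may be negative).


Step 1: Slack for coalition (1,2): x1+x2 - v12 = 67 - 19 = 48
Step 2: Slack for coalition (1,3): x1+x3 - v13 = 53 - 32 = 21
Step 3: Slack for coalition (2,3): x2+x3 - v23 = 52 - 35 = 17
Step 4: Minimum slack = min(48, 21, 17) = 17, attained by (2,3); no pair can gain by deviating, so the allocation is in the core

17


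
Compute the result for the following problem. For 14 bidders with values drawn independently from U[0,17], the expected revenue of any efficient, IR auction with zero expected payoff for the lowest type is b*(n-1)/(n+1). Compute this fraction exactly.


Step 1: By Revenue Equivalence, expected revenue = b*(n-1)/(n+1)
Step 2: Substituting n = 14, b = 17
Step 3: Revenue = 17*(14-1)/(14+1) = 17*13/15
Step 4: Revenue = 221/15

221/15


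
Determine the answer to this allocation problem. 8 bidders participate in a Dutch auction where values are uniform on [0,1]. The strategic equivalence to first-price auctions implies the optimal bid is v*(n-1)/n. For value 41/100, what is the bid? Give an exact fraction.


Step 1: Dutch auctions are strategically equivalent to first-price auctions
Step 2: The equilibrium bid is b(v) = v*(n-1)/n
Step 3: b = 41/100 * 7/8
Step 4: b = 287/800

287/800


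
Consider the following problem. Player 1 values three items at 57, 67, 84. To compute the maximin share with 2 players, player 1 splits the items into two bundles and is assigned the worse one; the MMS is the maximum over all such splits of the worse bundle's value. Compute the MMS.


Step 1: Item values = 57, 67, 84
Step 2: Enumerate all 2-bundle partitions and take the smaller bundle:
  Partition 1: {57} vs {67,84} -> bundles 57, 151; min = 57
  Partition 2: {67} vs {57,84} -> bundles 67, 141; min = 67
  Partition 3: {84} vs {57,67} -> bundles 84, 124; min = 84
Step 3: MMS = max(57, 67, 84) = 84

84


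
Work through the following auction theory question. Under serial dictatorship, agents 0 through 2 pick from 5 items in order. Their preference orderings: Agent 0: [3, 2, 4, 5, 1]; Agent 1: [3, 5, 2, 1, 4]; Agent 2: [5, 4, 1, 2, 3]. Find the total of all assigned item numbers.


Step 1: Agent 0 picks item 3
Step 2: Agent 1 picks item 5
Step 3: Agent 2 picks item 4
Step 4: Sum = 3 + 5 + 4 = 12

12


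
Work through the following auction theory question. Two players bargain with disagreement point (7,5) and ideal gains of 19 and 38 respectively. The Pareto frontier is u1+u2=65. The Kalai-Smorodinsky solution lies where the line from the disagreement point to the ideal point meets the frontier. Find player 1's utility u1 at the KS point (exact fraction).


Step 1: At the KS point, (u1-d1)/r1 = (u2-d2)/r2 = t and u1+u2 = 65
Step 2: u1 = d1 + r1*t and u2 = d2 + r2*t, so (d1 + r1*t) + (d2 + r2*t) = 65
Step 3: t = (65 - 7 - 5)/(19 + 38) = 53/57
Step 4: u1 = d1 + r1*t = 7 + 19 * 53/57 = 74/3
Step 5: (Check: u2 = d2 + r2*t = 121/3; u1+u2 = 74/3 + 121/3 = 65, on the frontier.)

74/3


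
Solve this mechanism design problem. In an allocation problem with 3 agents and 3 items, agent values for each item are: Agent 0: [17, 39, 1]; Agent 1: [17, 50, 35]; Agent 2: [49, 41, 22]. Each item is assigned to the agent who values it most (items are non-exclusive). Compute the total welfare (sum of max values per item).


Step 1: For each item, find the maximum value among all agents.
Step 2: Item 0 -> Agent 2 (value 49)
Step 3: Item 1 -> Agent 1 (value 50)
Step 4: Item 2 -> Agent 1 (value 35)
Step 5: Total welfare = 49 + 50 + 35 = 134

134


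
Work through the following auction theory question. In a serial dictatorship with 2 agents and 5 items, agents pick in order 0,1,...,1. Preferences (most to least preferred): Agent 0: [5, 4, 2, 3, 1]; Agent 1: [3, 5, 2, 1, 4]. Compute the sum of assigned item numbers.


Step 1: Agent 0 picks item 5
Step 2: Agent 1 picks item 3
Step 3: Sum = 5 + 3 = 8

8


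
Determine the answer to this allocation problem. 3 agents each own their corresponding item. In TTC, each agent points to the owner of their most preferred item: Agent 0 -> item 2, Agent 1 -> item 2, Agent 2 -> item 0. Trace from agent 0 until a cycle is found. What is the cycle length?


Step 1: Trace the pointer graph from agent 0: 0 -> 2 -> 0
Step 2: A cycle is detected when we revisit agent 0
Step 3: The cycle is: 0 -> 2 -> 0
Step 4: Cycle length = 2

2


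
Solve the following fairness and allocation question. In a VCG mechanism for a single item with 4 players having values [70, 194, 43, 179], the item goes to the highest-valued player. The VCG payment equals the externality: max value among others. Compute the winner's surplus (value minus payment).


Step 1: The winner is the agent with the highest value: agent 1 with value 194
Step 2: Values of other agents: [70, 43, 179]
Step 3: VCG payment = max of others' values = 179
Step 4: Surplus = 194 - 179 = 15

15


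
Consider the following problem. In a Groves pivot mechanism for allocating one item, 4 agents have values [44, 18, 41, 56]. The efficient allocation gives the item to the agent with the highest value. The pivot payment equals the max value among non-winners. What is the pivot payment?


Step 1: The efficient winner is agent 3 with value 56
Step 2: Other agents' values: [44, 18, 41]
Step 3: Pivot payment = max(others) = 44
Step 4: The winner pays 44

44


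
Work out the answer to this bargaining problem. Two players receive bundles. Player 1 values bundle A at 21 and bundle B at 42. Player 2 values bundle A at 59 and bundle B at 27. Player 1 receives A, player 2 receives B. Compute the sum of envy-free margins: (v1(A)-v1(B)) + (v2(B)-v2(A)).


Step 1: Player 1's margin = v1(A) - v1(B) = 21 - 42 = -21
Step 2: Player 2's margin = v2(B) - v2(A) = 27 - 59 = -32
Step 3: Total margin = -21 + -32 = -53

-53


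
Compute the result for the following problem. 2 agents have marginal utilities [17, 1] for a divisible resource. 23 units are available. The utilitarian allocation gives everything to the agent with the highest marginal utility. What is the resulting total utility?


Step 1: The marginal utilities are [17, 1]
Step 2: The highest marginal utility is 17
Step 3: All 23 units go to that agent
Step 4: Total utility = 17 * 23 = 391

391


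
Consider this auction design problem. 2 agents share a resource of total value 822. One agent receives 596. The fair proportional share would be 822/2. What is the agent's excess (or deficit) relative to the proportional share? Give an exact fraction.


Step 1: Proportional share = 822/2 = 411
Step 2: Agent's actual allocation = 596
Step 3: Excess = 596 - 411 = 185

185


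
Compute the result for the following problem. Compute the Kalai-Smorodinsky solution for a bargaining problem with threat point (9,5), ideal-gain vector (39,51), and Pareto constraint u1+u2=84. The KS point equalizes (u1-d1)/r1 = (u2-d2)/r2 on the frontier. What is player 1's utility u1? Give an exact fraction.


Step 1: At the KS point, (u1-d1)/r1 = (u2-d2)/r2 = t and u1+u2 = 84
Step 2: u1 = d1 + r1*t and u2 = d2 + r2*t, so (d1 + r1*t) + (d2 + r2*t) = 84
Step 3: t = (84 - 9 - 5)/(39 + 51) = 70/90 = 7/9
Step 4: u1 = d1 + r1*t = 9 + 39 * 7/9 = 118/3
Step 5: (Check: u2 = d2 + r2*t = 134/3; u1+u2 = 118/3 + 134/3 = 84, on the frontier.)

118/3


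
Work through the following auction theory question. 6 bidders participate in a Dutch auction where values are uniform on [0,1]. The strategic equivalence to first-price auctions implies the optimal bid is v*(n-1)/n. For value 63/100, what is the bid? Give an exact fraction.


Step 1: Dutch auctions are strategically equivalent to first-price auctions
Step 2: The equilibrium bid is b(v) = v*(n-1)/n
Step 3: b = 63/100 * 5/6
Step 4: b = 21/40

21/40


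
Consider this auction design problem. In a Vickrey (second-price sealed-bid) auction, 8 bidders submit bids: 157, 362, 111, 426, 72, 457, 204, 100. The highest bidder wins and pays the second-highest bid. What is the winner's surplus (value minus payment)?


Step 1: Sort bids in descending order: 457, 426, 362, 204, 157, 111, 100, 72
Step 2: The winning bid is the highest: 457
Step 3: The payment equals the second-highest bid: 426
Step 4: Surplus = winner's bid - payment = 457 - 426 = 31

31


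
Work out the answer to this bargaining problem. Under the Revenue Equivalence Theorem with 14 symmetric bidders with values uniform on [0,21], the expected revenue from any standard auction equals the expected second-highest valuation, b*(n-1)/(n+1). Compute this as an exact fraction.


Step 1: By Revenue Equivalence, expected revenue = b*(n-1)/(n+1)
Step 2: Substituting n = 14, b = 21
Step 3: Revenue = 21*(14-1)/(14+1) = 21*13/15
Step 4: Revenue = 273/15 = 91/5

91/5


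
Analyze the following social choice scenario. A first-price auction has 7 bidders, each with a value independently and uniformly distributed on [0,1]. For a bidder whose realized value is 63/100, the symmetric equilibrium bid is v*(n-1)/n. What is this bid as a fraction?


Step 1: The symmetric BNE bidding function is b(v) = v * (n-1) / n
Step 2: Substitute v = 63/100 and n = 7
Step 3: b = 63/100 * 6/7
Step 4: b = 27/50

27/50


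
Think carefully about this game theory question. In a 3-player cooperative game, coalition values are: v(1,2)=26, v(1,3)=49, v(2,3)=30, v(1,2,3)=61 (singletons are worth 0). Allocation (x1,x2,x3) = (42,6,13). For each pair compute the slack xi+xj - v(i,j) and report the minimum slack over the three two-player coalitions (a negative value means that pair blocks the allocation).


Step 1: Slack for coalition (1,2): x1+x2 - v12 = 48 - 26 = 22
Step 2: Slack for coalition (1,3): x1+x3 - v13 = 55 - 49 = 6
Step 3: Slack for coalition (2,3): x2+x3 - v23 = 19 - 30 = -11
Step 4: Minimum slack = min(22, 6, -11) = -11, attained by (2,3); coalition (2,3) can block (slack < 0), so the allocation is not in the core

-11


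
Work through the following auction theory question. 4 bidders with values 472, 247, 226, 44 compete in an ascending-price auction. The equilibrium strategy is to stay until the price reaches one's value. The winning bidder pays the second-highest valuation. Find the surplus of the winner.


Step 1: Identify the highest value: 472
Step 2: Identify the second-highest value: 247
Step 3: The final price = second-highest value = 247
Step 4: Surplus = 472 - 247 = 225

225


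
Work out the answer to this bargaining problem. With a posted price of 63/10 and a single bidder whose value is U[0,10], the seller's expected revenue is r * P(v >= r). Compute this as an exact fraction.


Step 1: Posted price r = 63/10, value support [0,10]
Step 2: P(v >= r) = (10 - 63/10)/10 = 37/100
Step 3: Expected revenue = r * P(v >= r) = 63/10 * 37/100
Step 4: Revenue = 2331/1000

2331/1000


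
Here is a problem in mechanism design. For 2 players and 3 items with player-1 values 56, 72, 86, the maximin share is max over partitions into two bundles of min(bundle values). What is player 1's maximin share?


Step 1: Item values = 56, 72, 86
Step 2: Enumerate all 2-bundle partitions and take the smaller bundle:
  Partition 1: {56} vs {72,86} -> bundles 56, 158; min = 56
  Partition 2: {72} vs {56,86} -> bundles 72, 142; min = 72
  Partition 3: {86} vs {56,72} -> bundles 86, 128; min = 86
Step 3: MMS = max(56, 72, 86) = 86

86


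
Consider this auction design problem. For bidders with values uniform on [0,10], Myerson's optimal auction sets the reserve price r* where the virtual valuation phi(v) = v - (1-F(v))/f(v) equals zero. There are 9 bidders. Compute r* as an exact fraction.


Step 1: For U[0,10], F(v) = v/10 and f(v) = 1/10
Step 2: phi(v) = v - (1 - v/10)/(1/10) = v - (10 - v) = 2v - 10
Step 3: Set phi(r*) = 0: 2r* - 10 = 0
Step 4: r* = 10/2 = 5 (the number of bidders n = 9 does not enter)

5


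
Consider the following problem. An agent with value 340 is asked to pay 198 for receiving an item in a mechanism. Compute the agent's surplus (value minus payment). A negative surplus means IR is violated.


Step 1: Surplus = value - payment = 340 - 198 = 142
Step 2: IR is satisfied (surplus >= 0)

142


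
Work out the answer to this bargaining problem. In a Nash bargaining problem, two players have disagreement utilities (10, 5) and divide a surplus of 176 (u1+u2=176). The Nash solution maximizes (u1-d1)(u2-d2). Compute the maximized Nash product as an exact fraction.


Step 1: The Nash solution splits surplus symmetrically above the disagreement point
Step 2: u1 = (total + d1 - d2)/2 = (176 + 10 - 5)/2 = 181/2
Step 3: u2 = (total - d1 + d2)/2 = (176 - 10 + 5)/2 = 171/2
Step 4: Nash product = (181/2 - 10) * (171/2 - 5)
Step 5: = 161/2 * 161/2 = 25921/4

25921/4


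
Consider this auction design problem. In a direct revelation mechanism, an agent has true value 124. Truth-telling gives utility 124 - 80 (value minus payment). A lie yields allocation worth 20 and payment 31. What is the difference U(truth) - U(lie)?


Step 1: U(truth) = value - payment = 124 - 80 = 44
Step 2: U(lie) = allocation - payment = 20 - 31 = -11
Step 3: IC gap = 44 - (-11) = 55

55


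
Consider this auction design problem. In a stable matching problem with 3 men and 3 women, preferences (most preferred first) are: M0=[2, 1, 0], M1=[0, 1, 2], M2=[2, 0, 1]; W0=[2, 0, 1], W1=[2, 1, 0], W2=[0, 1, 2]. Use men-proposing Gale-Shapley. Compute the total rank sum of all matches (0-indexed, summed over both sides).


Step 1: Run Gale-Shapley (men propose, women hold best offer):
  M0 proposes to W2; she accepts
  M1 proposes to W0; she accepts
  M2 proposes to W2; rejected
  M2 proposes to W0; she switches from M1
  M1 proposes to W1; she accepts
Step 2: Final matching: W0-M2, W1-M1, W2-M0
Step 3: 0-indexed ranks (man's rank of his match, then woman's): 1 + 0 + 1 + 1 + 0 + 0
Step 4: Total rank sum = 3

3


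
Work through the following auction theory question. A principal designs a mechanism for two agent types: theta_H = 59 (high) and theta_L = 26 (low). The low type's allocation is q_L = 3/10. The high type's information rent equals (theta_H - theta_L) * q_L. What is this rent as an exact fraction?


Step 1: theta_H - theta_L = 59 - 26 = 33
Step 2: Information rent = (theta_H - theta_L) * q_L
Step 3: = 33 * 3/10
Step 4: = 99/10

99/10


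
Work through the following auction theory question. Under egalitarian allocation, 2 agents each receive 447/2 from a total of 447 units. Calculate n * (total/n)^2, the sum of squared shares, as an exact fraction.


Step 1: Each agent's share = 447/2
Step 2: Square of each share = (447/2)^2 = 199809/4
Step 3: Sum of squares = 2 * 199809/4 = 199809/2

199809/2


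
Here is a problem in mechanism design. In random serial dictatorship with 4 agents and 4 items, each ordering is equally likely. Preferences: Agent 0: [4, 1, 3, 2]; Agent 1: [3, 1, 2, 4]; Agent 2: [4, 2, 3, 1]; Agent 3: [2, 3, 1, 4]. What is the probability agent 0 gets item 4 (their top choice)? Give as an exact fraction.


Step 1: Agent 0 wants item 4
Step 2: There are 24 possible orderings of agents
Step 3: In 12 orderings, agent 0 gets item 4
Step 4: Probability = 12/24 = 1/2

1/2


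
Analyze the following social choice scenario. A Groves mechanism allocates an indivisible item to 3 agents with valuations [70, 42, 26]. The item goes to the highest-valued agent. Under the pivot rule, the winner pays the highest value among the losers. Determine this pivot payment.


Step 1: The efficient winner is agent 0 with value 70
Step 2: Other agents' values: [42, 26]
Step 3: Pivot payment = max(others) = 42
Step 4: The winner pays 42

42


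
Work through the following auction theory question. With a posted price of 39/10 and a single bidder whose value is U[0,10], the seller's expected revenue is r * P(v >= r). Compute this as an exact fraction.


Step 1: Posted price r = 39/10, value support [0,10]
Step 2: P(v >= r) = (10 - 39/10)/10 = 61/100
Step 3: Expected revenue = r * P(v >= r) = 39/10 * 61/100
Step 4: Revenue = 2379/1000

2379/1000


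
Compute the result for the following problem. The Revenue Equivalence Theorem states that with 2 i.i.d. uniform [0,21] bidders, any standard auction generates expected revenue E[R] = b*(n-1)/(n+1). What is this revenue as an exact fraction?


Step 1: By Revenue Equivalence, expected revenue = b*(n-1)/(n+1)
Step 2: Substituting n = 2, b = 21
Step 3: Revenue = 21*(2-1)/(2+1) = 21*1/3
Step 4: Revenue = 21/3 = 7

7


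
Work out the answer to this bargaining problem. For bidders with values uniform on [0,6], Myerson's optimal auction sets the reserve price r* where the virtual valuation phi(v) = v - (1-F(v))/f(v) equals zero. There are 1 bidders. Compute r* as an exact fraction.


Step 1: For U[0,6], F(v) = v/6 and f(v) = 1/6
Step 2: phi(v) = v - (1 - v/6)/(1/6) = v - (6 - v) = 2v - 6
Step 3: Set phi(r*) = 0: 2r* - 6 = 0
Step 4: r* = 6/2 = 3 (the number of bidders n = 1 does not enter)

3


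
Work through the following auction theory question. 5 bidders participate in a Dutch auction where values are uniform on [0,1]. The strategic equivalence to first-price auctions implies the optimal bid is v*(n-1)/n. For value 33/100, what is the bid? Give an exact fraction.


Step 1: Dutch auctions are strategically equivalent to first-price auctions
Step 2: The equilibrium bid is b(v) = v*(n-1)/n
Step 3: b = 33/100 * 4/5
Step 4: b = 33/125

33/125


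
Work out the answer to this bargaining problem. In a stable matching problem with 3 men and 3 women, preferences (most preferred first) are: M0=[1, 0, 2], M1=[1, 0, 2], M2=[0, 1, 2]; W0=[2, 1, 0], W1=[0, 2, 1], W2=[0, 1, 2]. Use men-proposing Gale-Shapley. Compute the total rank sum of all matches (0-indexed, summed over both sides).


Step 1: Run Gale-Shapley (men propose, women hold best offer):
  M0 proposes to W1; she accepts
  M1 proposes to W1; rejected
  M1 proposes to W0; she accepts
  M2 proposes to W0; she switches from M1
  M1 proposes to W2; she accepts
Step 2: Final matching: W0-M2, W1-M0, W2-M1
Step 3: 0-indexed ranks (man's rank of his match, then woman's): 0 + 0 + 0 + 0 + 2 + 1
Step 4: Total rank sum = 3

3


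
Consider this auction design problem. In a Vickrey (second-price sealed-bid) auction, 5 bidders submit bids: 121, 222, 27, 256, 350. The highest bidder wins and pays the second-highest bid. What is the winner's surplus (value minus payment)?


Step 1: Sort bids in descending order: 350, 256, 222, 121, 27
Step 2: The winning bid is the highest: 350
Step 3: The payment equals the second-highest bid: 256
Step 4: Surplus = winner's bid - payment = 350 - 256 = 94

94
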